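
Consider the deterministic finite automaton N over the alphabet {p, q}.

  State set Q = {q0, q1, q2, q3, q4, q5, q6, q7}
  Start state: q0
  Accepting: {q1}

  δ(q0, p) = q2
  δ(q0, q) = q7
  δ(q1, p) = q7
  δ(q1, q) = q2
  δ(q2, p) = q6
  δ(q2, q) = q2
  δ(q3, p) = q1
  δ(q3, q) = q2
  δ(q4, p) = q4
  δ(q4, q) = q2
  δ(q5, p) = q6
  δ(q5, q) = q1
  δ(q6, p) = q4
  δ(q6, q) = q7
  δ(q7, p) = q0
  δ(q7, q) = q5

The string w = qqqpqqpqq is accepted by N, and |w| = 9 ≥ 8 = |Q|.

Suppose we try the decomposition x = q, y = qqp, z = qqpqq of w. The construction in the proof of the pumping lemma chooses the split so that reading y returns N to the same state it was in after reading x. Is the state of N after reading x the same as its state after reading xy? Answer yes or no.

yes

Run of N on the first 4 characters of w = q q q p:
  step 0: q0  (start)
  step 1: q7  (read q: q0→q7)
  step 2: q5  (read q: q7→q5)
  step 3: q1  (read q: q5→q1)
  step 4: q7  (read p: q1→q7)

After x (step 1): q7. After xy (step 4): q7.
They match, so y = qqp drives N around a cycle from q7 back to itself; pumping y any number of times keeps N in q7 before reading z, and xyⁱz ∈ L(N) for every i ≥ 0.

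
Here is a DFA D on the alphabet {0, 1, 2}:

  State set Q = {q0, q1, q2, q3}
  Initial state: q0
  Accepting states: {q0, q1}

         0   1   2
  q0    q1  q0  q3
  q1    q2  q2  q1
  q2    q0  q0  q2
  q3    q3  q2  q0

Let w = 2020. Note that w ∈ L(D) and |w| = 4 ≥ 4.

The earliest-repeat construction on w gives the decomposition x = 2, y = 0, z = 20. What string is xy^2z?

20020

xy^2z = 2·0·0·20 = 20020.
Reading y = 0 takes D from q3 back to q3, so after x·y·y the machine is still in q3, and z then leads to the accepting state q1. Hence 20020 ∈ L(D).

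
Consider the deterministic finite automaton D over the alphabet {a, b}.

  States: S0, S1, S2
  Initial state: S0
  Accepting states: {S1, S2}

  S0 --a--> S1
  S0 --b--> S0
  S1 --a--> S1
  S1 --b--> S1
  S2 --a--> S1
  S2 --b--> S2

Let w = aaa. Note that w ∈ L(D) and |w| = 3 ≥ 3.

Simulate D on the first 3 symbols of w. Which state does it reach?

State sequence: S0 -a-> S1 -a-> S1 -a-> S1

After reading 3 characters, D is in state S1.

S1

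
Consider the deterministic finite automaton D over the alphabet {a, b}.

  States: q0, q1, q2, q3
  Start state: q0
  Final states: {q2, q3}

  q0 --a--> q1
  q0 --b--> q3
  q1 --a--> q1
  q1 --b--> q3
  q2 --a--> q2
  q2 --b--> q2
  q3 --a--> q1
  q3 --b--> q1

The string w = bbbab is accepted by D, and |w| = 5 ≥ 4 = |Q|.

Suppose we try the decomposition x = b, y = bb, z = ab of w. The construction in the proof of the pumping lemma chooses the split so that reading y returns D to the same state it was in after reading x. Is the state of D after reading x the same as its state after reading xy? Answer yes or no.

Run of D on the first 3 characters of w = b b b:
  step 0: q0  (start)
  step 1: q3  (read b: q0→q3)
  step 2: q1  (read b: q3→q1)
  step 3: q3  (read b: q1→q3)

After x (step 1): q3. After xy (step 3): q3.
They match, so y = bb drives D around a cycle from q3 back to itself; pumping y any number of times keeps D in q3 before reading z, and xyⁱz ∈ L(D) for every i ≥ 0.

yes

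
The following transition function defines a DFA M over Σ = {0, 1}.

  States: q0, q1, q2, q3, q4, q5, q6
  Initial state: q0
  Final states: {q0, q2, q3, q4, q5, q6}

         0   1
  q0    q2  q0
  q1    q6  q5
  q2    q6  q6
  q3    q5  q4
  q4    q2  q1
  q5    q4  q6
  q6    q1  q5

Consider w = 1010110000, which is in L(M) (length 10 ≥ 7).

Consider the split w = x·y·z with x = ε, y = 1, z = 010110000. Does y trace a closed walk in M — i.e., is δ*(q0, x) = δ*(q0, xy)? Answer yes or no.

State sequence: q0 -1-> q0

After x (step 0): q0. After xy (step 1): q0.
They match, so y = 1 drives M around a cycle from q0 back to itself; pumping y any number of times keeps M in q0 before reading z, and xyⁱz ∈ L(M) for every i ≥ 0.

yes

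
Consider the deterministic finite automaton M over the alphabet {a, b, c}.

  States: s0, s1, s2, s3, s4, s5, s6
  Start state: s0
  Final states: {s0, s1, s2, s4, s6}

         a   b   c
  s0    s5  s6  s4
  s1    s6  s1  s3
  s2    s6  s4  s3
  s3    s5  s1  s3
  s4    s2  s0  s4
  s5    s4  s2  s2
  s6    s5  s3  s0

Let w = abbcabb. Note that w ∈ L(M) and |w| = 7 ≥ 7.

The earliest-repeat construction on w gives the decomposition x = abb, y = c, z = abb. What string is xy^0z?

abbabb

xy⁰z = xz = abb·abb = abbabb.
Reading y = c takes M from s4 back to s4, so after x the machine is still in s4, and z then leads to the accepting state s0. Hence abbabb ∈ L(M).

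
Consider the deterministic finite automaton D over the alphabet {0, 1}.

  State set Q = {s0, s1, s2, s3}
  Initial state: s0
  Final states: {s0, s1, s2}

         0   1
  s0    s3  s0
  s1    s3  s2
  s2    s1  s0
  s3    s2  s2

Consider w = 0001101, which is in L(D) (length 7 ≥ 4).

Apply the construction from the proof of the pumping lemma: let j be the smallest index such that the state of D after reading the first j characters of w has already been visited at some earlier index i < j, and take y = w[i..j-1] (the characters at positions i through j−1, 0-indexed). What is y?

State sequence: s0 -0-> s3 -0-> s2 -0-> s1 -1-> s2 -1-> s0 -0-> s3 -1-> s2
First repeat at step 4: s2 was already visited.

So i = 2, j = 4, giving x = w[0:2] = 00, y = w[2:4] = 01, z = w[4:7] = 101.
Check: |xy| = 4 ≤ 4 and |y| = 2 ≥ 1. Reading y takes D from s2 back to s2, so every xyⁱz is accepted.

01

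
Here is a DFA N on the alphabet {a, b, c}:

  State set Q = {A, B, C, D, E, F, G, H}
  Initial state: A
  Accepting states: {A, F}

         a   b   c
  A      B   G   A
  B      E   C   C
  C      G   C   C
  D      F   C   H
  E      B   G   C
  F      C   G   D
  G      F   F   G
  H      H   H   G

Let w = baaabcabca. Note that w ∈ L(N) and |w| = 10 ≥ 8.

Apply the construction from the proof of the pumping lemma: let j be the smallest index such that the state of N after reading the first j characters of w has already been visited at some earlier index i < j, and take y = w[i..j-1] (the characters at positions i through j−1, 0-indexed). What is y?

Run of N on w = b a a a b c a b c a:
  step 0: A  (start)
  step 1: G  (read b: A→G)
  step 2: F  (read a: G→F)
  step 3: C  (read a: F→C)
  step 4: G  (read a: C→G)   ← first repeat (G seen earlier)
  step 5: F  (read b: G→F)
  step 6: D  (read c: F→D)
  step 7: F  (read a: D→F)
  step 8: G  (read b: F→G)
  step 9: G  (read c: G→G)
  step 10: F  (read a: G→F)

So i = 1, j = 4, giving x = w[0:1] = b, y = w[1:4] = aaa, z = w[4:10] = bcabca.
Check: |xy| = 4 ≤ 8 and |y| = 3 ≥ 1. Reading y takes N from G back to G, so every xyⁱz is accepted.
Since N has 8 states, any run of length ≥ 8 visits 8+1 states, so by pigeonhole some state repeats within the first 8 steps — that repeat gives the pumpable loop.

aaa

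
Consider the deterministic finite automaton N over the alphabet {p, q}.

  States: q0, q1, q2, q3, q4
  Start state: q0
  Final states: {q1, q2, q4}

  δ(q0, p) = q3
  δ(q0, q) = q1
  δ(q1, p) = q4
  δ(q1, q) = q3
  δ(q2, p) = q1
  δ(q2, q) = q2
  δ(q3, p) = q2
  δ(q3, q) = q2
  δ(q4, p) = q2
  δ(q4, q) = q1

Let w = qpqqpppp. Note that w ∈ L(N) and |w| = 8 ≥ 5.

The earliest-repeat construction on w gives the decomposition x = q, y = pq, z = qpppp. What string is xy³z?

qpqpqpqqpppp

xy^3z = q·pq·pq·pq·qpppp = qpqpqpqqpppp.
Reading y = pq takes N from q1 back to q1, so after x·y·y·y the machine is still in q1, and z then leads to the accepting state q2. Hence qpqpqpqqpppp ∈ L(N).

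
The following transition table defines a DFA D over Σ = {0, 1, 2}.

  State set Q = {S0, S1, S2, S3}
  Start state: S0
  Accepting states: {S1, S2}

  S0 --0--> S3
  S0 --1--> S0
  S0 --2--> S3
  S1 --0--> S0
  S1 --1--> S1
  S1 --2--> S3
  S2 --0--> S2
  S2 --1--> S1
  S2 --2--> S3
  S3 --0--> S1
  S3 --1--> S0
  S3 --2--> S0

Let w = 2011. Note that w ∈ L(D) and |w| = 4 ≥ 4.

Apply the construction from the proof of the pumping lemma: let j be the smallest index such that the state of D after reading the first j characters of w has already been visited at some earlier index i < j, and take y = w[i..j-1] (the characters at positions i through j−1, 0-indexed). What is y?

1

Run of D on w = 2 0 1 1:
  step 0: S0  (start)
  step 1: S3  (read 2: S0→S3)
  step 2: S1  (read 0: S3→S1)
  step 3: S1  (read 1: S1→S1)   ← first repeat (S1 seen earlier)
  step 4: S1  (read 1: S1→S1)

So i = 2, j = 3, giving x = w[0:2] = 20, y = w[2:3] = 1, z = w[3:4] = 1.
Check: |xy| = 3 ≤ 4 and |y| = 1 ≥ 1. Reading y takes D from S1 back to S1, so every xyⁱz is accepted.
Pumping length from the standard proof: p = 4 (the number of states). The repeated state found above gives |xy| = j ≤ 4 and |y| = j − i ≥ 1.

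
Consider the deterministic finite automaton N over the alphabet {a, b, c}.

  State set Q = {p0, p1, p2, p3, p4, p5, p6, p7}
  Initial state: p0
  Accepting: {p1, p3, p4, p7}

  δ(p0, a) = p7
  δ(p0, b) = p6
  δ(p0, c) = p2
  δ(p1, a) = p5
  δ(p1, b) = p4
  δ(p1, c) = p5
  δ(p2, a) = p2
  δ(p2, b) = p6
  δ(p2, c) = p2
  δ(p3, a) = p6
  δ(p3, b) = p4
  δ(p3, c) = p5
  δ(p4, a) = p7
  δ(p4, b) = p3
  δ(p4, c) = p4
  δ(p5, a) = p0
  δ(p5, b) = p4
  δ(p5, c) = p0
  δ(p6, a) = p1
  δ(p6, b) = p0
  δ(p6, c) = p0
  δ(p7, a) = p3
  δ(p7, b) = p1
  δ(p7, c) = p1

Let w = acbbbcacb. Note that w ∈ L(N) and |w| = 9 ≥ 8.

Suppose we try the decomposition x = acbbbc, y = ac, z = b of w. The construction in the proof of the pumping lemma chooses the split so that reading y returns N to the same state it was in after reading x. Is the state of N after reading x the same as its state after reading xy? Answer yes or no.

no

Run of N on the first 8 characters of w = a c b b b c a c:
  step 0: p0  (start)
  step 1: p7  (read a: p0→p7)
  step 2: p1  (read c: p7→p1)
  step 3: p4  (read b: p1→p4)
  step 4: p3  (read b: p4→p3)
  step 5: p4  (read b: p3→p4)
  step 6: p4  (read c: p4→p4)
  step 7: p7  (read a: p4→p7)
  step 8: p1  (read c: p7→p1)

After x (step 6): p4. After xy (step 8): p1.
They differ (p4 ≠ p1), so y is not a cycle from the state after x; this split is not the one the pumping-lemma construction produces, and pumping y need not keep the string in L(N).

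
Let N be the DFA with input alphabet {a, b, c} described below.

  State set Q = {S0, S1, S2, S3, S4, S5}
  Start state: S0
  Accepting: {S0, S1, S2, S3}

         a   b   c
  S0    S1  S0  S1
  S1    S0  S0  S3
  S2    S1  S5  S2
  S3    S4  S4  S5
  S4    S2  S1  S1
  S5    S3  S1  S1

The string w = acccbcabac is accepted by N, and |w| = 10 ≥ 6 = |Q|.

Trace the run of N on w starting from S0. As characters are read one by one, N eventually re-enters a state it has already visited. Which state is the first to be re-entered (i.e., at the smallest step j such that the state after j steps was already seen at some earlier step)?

State sequence: S0 -a-> S1 -c-> S3 -c-> S5 -c-> S1 -b-> S0 -c-> S1 -a-> S0 -b-> S0 -a-> S1 -c-> S3
First repeat at step 4: S1 was already visited.

The earliest repeat is at step j = 4: N is in S1, which it already visited at step i = 1.
The DFA has 6 states, so the proof of the pumping lemma guarantees a repeated state among the first 6+1 visited; the segment between the two visits is the pumpable y.

S1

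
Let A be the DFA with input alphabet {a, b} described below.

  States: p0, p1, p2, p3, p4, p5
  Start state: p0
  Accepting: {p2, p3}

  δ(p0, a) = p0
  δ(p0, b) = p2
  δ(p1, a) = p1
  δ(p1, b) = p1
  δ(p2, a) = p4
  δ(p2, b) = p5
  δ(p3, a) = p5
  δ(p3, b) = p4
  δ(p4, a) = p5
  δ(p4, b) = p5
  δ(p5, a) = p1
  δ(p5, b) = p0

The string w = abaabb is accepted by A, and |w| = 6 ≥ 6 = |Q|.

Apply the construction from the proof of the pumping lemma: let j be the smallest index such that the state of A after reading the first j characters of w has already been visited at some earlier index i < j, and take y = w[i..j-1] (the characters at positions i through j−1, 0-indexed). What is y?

a

Run of A on w = a b a a b b:
  step 0: p0  (start)
  step 1: p0  (read a: p0→p0)   ← first repeat (p0 seen earlier)
  step 2: p2  (read b: p0→p2)
  step 3: p4  (read a: p2→p4)
  step 4: p5  (read a: p4→p5)
  step 5: p0  (read b: p5→p0)
  step 6: p2  (read b: p0→p2)

So i = 0, j = 1, giving x = w[0:0] = ε, y = w[0:1] = a, z = w[1:6] = baabb.
Check: |xy| = 1 ≤ 6 and |y| = 1 ≥ 1. Reading y takes A from p0 back to p0, so every xyⁱz is accepted.
The DFA has 6 states, so the proof of the pumping lemma guarantees a repeated state among the first 6+1 visited; the segment between the two visits is the pumpable y.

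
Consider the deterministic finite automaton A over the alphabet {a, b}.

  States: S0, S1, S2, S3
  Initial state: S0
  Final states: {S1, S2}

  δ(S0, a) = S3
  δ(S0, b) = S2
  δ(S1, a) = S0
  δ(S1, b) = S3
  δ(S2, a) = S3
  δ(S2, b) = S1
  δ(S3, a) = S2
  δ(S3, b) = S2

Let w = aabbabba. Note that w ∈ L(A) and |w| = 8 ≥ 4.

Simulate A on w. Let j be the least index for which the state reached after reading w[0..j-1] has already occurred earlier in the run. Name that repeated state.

S3

Run of A on w = a a b b a b b a:
  step 0: S0  (start)
  step 1: S3  (read a: S0→S3)
  step 2: S2  (read a: S3→S2)
  step 3: S1  (read b: S2→S1)
  step 4: S3  (read b: S1→S3)   ← first repeat (S3 seen earlier)
  step 5: S2  (read a: S3→S2)
  step 6: S1  (read b: S2→S1)
  step 7: S3  (read b: S1→S3)
  step 8: S2  (read a: S3→S2)

The earliest repeat is at step j = 4: A is in S3, which it already visited at step i = 1.
The DFA has 4 states, so the proof of the pumping lemma guarantees a repeated state among the first 4+1 visited; the segment between the two visits is the pumpable y.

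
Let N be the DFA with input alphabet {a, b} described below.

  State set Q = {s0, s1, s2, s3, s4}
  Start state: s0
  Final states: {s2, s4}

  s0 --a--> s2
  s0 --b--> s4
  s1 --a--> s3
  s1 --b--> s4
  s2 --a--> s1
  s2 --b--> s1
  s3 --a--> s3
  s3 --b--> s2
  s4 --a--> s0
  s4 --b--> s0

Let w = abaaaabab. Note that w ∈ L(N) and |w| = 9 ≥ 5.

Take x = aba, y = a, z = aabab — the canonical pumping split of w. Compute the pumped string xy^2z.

xy^2z = aba·a·a·aabab = abaaaaabab.
Reading y = a takes N from s3 back to s3, so after x·y·y the machine is still in s3, and z then leads to the accepting state s4. Hence abaaaaabab ∈ L(N).

abaaaaabab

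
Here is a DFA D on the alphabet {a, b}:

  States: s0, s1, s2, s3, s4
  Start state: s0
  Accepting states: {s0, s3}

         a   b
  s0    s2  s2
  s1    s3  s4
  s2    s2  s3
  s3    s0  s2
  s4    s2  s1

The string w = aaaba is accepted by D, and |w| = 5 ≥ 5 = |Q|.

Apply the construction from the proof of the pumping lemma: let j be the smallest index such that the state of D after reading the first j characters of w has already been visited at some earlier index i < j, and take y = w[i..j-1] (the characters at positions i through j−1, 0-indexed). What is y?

a

Run of D on w = a a a b a:
  step 0: s0  (start)
  step 1: s2  (read a: s0→s2)
  step 2: s2  (read a: s2→s2)   ← first repeat (s2 seen earlier)
  step 3: s2  (read a: s2→s2)
  step 4: s3  (read b: s2→s3)
  step 5: s0  (read a: s3→s0)

So i = 1, j = 2, giving x = w[0:1] = a, y = w[1:2] = a, z = w[2:5] = aba.
Check: |xy| = 2 ≤ 5 and |y| = 1 ≥ 1. Reading y takes D from s2 back to s2, so every xyⁱz is accepted.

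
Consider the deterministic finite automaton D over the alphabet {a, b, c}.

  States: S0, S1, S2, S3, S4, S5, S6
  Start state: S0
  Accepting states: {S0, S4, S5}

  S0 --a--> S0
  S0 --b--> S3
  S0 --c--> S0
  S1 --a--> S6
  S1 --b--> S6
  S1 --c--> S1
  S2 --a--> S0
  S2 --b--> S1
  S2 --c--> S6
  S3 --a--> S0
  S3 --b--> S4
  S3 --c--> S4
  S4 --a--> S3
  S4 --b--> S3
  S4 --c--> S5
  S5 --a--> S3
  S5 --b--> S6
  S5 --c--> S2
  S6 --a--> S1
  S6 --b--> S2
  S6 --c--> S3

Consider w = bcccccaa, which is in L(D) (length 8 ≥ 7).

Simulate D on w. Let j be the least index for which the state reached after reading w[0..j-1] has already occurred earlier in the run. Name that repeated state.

Run of D on w = b c c c c c a a:
  step 0: S0  (start)
  step 1: S3  (read b: S0→S3)
  step 2: S4  (read c: S3→S4)
  step 3: S5  (read c: S4→S5)
  step 4: S2  (read c: S5→S2)
  step 5: S6  (read c: S2→S6)
  step 6: S3  (read c: S6→S3)   ← first repeat (S3 seen earlier)
  step 7: S0  (read a: S3→S0)
  step 8: S0  (read a: S0→S0)

The earliest repeat is at step j = 6: D is in S3, which it already visited at step i = 1.
Pumping length from the standard proof: p = 7 (the number of states). The repeated state found above gives |xy| = j ≤ 7 and |y| = j − i ≥ 1.

S3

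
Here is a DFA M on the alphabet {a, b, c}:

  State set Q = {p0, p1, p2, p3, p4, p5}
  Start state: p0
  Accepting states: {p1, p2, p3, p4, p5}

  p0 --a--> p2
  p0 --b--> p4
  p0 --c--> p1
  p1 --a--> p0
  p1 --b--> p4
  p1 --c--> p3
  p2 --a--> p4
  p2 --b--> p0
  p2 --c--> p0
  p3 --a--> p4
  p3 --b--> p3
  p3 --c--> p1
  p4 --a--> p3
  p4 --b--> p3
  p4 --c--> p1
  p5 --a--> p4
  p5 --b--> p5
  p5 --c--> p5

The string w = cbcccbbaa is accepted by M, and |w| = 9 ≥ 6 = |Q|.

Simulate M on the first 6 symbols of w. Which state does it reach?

p4

State sequence: p0 -c-> p1 -b-> p4 -c-> p1 -c-> p3 -c-> p1 -b-> p4

After reading 6 characters, M is in state p4.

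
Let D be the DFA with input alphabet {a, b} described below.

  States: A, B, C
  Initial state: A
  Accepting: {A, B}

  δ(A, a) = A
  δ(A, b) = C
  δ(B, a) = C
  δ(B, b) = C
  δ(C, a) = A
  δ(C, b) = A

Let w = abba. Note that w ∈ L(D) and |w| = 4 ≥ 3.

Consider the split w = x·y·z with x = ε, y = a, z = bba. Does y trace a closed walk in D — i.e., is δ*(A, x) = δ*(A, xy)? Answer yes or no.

yes

State sequence: A -a-> A

After x (step 0): A. After xy (step 1): A.
They match, so y = a drives D around a cycle from A back to itself; pumping y any number of times keeps D in A before reading z, and xyⁱz ∈ L(D) for every i ≥ 0.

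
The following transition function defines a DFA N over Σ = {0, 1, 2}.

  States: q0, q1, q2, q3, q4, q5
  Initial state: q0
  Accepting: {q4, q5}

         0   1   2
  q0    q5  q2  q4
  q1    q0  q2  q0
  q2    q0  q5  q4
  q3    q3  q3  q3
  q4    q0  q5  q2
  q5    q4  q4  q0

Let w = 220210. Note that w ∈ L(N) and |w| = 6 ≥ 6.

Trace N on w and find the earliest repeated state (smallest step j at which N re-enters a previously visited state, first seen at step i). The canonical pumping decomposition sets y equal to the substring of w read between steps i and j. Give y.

220

State sequence: q0 -2-> q4 -2-> q2 -0-> q0 -2-> q4 -1-> q5 -0-> q4
First repeat at step 3: q0 was already visited.

So i = 0, j = 3, giving x = w[0:0] = ε, y = w[0:3] = 220, z = w[3:6] = 210.
Check: |xy| = 3 ≤ 6 and |y| = 3 ≥ 1. Reading y takes N from q0 back to q0, so every xyⁱz is accepted.
Pumping length from the standard proof: p = 6 (the number of states). The repeated state found above gives |xy| = j ≤ 6 and |y| = j − i ≥ 1.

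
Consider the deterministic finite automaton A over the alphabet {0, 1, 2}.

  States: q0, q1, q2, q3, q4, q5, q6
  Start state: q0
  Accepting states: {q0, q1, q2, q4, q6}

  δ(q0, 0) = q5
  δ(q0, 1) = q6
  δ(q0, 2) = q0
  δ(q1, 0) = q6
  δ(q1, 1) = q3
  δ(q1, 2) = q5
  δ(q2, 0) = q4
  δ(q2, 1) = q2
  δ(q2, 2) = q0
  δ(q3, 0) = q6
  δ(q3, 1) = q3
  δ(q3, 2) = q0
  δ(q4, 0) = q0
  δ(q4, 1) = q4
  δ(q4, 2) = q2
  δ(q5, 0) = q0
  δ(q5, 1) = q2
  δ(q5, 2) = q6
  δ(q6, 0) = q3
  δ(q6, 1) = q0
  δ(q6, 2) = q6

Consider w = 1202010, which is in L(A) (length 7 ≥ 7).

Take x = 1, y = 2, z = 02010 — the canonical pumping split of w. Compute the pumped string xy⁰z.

102010

xy⁰z = xz = 1·02010 = 102010.
Reading y = 2 takes A from q6 back to q6, so after x the machine is still in q6, and z then leads to the accepting state q4. Hence 102010 ∈ L(A).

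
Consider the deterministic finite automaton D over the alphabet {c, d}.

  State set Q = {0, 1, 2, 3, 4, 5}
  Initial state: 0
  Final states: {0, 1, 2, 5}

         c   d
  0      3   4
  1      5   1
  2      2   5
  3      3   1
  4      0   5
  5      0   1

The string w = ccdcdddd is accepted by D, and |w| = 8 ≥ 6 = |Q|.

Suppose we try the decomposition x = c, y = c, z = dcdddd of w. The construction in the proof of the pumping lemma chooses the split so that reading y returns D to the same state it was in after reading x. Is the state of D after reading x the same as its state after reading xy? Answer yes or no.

yes

Run of D on the first 2 characters of w = c c:
  step 0: 0  (start)
  step 1: 3  (read c: 0→3)
  step 2: 3  (read c: 3→3)

After x (step 1): 3. After xy (step 2): 3.
They match, so y = c drives D around a cycle from 3 back to itself; pumping y any number of times keeps D in 3 before reading z, and xyⁱz ∈ L(D) for every i ≥ 0.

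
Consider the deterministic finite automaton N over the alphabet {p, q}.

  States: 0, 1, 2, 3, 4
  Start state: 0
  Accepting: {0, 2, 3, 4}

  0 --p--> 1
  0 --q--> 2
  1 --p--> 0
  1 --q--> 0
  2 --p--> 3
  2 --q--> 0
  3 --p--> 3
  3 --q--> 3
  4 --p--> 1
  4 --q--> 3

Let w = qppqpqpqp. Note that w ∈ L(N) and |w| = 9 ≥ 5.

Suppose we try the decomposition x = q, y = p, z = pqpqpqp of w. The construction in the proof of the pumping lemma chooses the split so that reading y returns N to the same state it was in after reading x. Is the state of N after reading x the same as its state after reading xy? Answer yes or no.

no

Run of N on the first 2 characters of w = q p:
  step 0: 0  (start)
  step 1: 2  (read q: 0→2)
  step 2: 3  (read p: 2→3)

After x (step 1): 2. After xy (step 2): 3.
They differ (2 ≠ 3), so y is not a cycle from the state after x; this split is not the one the pumping-lemma construction produces, and pumping y need not keep the string in L(N).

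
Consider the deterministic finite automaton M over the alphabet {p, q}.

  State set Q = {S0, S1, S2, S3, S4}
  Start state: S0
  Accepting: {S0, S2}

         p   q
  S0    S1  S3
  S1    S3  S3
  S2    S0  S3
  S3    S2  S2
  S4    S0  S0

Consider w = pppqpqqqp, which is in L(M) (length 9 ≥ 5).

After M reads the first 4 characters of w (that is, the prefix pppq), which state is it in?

Run of M on the first 4 characters of w = p p p q:
  step 0: S0  (start)
  step 1: S1  (read p: S0→S1)
  step 2: S3  (read p: S1→S3)
  step 3: S2  (read p: S3→S2)
  step 4: S3  (read q: S2→S3)

After reading 4 characters, M is in state S3.

S3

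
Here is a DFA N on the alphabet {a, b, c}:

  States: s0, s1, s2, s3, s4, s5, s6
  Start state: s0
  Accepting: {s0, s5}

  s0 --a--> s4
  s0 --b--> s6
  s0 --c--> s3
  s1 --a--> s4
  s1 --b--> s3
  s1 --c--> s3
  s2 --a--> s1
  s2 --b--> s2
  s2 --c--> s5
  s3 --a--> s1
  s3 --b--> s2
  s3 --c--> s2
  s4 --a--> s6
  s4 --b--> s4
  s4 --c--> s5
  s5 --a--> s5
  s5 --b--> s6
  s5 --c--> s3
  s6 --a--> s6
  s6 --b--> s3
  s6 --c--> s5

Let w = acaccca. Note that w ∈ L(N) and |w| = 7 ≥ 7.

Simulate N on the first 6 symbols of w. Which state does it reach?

State sequence: s0 -a-> s4 -c-> s5 -a-> s5 -c-> s3 -c-> s2 -c-> s5

After reading 6 characters, N is in state s5.

s5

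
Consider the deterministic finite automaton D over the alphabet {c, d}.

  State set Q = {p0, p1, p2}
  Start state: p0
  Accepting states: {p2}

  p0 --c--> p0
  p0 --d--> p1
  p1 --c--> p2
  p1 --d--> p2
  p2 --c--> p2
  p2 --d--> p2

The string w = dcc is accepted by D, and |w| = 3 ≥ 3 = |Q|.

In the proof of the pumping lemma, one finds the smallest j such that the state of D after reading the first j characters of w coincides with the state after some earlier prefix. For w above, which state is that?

State sequence: p0 -d-> p1 -c-> p2 -c-> p2
First repeat at step 3: p2 was already visited.

The earliest repeat is at step j = 3: D is in p2, which it already visited at step i = 2.
The DFA has 3 states, so the proof of the pumping lemma guarantees a repeated state among the first 3+1 visited; the segment between the two visits is the pumpable y.

p2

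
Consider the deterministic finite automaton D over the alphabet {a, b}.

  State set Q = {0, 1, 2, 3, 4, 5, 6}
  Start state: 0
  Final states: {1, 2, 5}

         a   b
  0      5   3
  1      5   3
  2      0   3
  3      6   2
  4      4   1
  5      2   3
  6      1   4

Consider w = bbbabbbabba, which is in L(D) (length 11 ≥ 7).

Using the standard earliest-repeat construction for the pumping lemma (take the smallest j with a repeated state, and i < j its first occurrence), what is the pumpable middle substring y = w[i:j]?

bb

State sequence: 0 -b-> 3 -b-> 2 -b-> 3 -a-> 6 -b-> 4 -b-> 1 -b-> 3 -a-> 6 -b-> 4 -b-> 1 -a-> 5
First repeat at step 3: 3 was already visited.

So i = 1, j = 3, giving x = w[0:1] = b, y = w[1:3] = bb, z = w[3:11] = abbbabba.
Check: |xy| = 3 ≤ 7 and |y| = 2 ≥ 1. Reading y takes D from 3 back to 3, so every xyⁱz is accepted.
The DFA has 7 states, so the proof of the pumping lemma guarantees a repeated state among the first 7+1 visited; the segment between the two visits is the pumpable y.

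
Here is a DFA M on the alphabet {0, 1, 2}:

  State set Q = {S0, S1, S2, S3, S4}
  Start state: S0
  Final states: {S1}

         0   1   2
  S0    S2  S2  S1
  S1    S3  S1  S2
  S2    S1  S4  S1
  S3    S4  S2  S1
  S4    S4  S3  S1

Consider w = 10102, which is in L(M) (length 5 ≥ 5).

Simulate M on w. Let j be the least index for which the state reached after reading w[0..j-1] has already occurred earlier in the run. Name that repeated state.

Run of M on w = 1 0 1 0 2:
  step 0: S0  (start)
  step 1: S2  (read 1: S0→S2)
  step 2: S1  (read 0: S2→S1)
  step 3: S1  (read 1: S1→S1)   ← first repeat (S1 seen earlier)
  step 4: S3  (read 0: S1→S3)
  step 5: S1  (read 2: S3→S1)

The earliest repeat is at step j = 3: M is in S1, which it already visited at step i = 2.

S1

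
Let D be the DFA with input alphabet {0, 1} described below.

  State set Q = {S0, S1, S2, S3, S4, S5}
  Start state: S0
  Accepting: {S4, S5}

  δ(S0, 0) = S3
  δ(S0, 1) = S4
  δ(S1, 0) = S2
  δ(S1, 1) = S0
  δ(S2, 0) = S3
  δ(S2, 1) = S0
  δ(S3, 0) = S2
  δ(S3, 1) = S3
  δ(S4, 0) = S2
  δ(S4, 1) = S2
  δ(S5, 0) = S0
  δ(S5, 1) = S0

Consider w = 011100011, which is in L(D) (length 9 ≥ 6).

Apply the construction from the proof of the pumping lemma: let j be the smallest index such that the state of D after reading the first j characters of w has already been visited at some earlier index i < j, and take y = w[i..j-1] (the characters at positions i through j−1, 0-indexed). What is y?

1

State sequence: S0 -0-> S3 -1-> S3 -1-> S3 -1-> S3 -0-> S2 -0-> S3 -0-> S2 -1-> S0 -1-> S4
First repeat at step 2: S3 was already visited.

So i = 1, j = 2, giving x = w[0:1] = 0, y = w[1:2] = 1, z = w[2:9] = 1100011.
Check: |xy| = 2 ≤ 6 and |y| = 1 ≥ 1. Reading y takes D from S3 back to S3, so every xyⁱz is accepted.
Pumping length from the standard proof: p = 6 (the number of states). The repeated state found above gives |xy| = j ≤ 6 and |y| = j − i ≥ 1.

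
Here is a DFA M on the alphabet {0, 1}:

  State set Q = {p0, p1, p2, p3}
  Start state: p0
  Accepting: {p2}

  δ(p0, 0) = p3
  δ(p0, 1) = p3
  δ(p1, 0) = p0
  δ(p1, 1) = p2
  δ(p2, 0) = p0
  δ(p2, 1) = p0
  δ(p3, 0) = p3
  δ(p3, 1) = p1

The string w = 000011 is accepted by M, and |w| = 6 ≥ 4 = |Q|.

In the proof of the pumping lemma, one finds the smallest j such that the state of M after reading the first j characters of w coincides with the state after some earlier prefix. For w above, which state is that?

State sequence: p0 -0-> p3 -0-> p3 -0-> p3 -0-> p3 -1-> p1 -1-> p2
First repeat at step 2: p3 was already visited.

The earliest repeat is at step j = 2: M is in p3, which it already visited at step i = 1.
Since M has 4 states, any run of length ≥ 4 visits 4+1 states, so by pigeonhole some state repeats within the first 4 steps — that repeat gives the pumpable loop.

p3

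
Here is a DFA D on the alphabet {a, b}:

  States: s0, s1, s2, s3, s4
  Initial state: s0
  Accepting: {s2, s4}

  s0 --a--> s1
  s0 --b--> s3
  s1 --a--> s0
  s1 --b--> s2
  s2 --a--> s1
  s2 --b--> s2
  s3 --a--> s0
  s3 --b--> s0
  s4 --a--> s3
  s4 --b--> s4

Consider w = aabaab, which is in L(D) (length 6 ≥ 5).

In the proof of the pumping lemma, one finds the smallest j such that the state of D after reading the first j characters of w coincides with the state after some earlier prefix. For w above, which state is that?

State sequence: s0 -a-> s1 -a-> s0 -b-> s3 -a-> s0 -a-> s1 -b-> s2
First repeat at step 2: s0 was already visited.

The earliest repeat is at step j = 2: D is in s0, which it already visited at step i = 0.
With |Q| = 5, pigeonhole forces a state repeat no later than step 5; the substring read between the first and second visits to that state can be pumped.

s0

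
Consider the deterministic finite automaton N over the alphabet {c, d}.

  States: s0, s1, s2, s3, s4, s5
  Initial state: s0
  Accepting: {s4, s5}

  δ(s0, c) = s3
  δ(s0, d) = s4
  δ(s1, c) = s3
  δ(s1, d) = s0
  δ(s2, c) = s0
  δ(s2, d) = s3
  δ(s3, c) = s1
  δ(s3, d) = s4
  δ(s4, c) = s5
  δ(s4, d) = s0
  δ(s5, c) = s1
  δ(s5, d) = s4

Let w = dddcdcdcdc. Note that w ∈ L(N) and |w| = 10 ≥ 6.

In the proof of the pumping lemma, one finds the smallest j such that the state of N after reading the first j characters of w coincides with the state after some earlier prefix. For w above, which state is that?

State sequence: s0 -d-> s4 -d-> s0 -d-> s4 -c-> s5 -d-> s4 -c-> s5 -d-> s4 -c-> s5 -d-> s4 -c-> s5
First repeat at step 2: s0 was already visited.

The earliest repeat is at step j = 2: N is in s0, which it already visited at step i = 0.
Since N has 6 states, any run of length ≥ 6 visits 6+1 states, so by pigeonhole some state repeats within the first 6 steps — that repeat gives the pumpable loop.

s0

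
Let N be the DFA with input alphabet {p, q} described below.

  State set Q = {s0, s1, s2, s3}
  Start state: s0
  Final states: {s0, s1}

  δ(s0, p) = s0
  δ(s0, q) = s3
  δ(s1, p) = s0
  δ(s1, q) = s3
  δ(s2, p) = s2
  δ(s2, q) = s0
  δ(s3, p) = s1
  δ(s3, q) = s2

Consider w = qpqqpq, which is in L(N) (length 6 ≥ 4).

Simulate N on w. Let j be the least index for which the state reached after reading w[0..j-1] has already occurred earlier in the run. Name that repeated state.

State sequence: s0 -q-> s3 -p-> s1 -q-> s3 -q-> s2 -p-> s2 -q-> s0
First repeat at step 3: s3 was already visited.

The earliest repeat is at step j = 3: N is in s3, which it already visited at step i = 1.
The DFA has 4 states, so the proof of the pumping lemma guarantees a repeated state among the first 4+1 visited; the segment between the two visits is the pumpable y.

s3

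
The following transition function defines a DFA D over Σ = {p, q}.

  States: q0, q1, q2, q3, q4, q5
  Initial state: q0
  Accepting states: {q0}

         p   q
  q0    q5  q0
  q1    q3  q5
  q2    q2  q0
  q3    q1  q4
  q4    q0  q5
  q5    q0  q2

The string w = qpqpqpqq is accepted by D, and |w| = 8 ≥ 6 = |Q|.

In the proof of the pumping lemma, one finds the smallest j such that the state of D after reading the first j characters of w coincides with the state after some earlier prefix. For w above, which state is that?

State sequence: q0 -q-> q0 -p-> q5 -q-> q2 -p-> q2 -q-> q0 -p-> q5 -q-> q2 -q-> q0
First repeat at step 1: q0 was already visited.

The earliest repeat is at step j = 1: D is in q0, which it already visited at step i = 0.
With |Q| = 6, pigeonhole forces a state repeat no later than step 6; the substring read between the first and second visits to that state can be pumped.

q0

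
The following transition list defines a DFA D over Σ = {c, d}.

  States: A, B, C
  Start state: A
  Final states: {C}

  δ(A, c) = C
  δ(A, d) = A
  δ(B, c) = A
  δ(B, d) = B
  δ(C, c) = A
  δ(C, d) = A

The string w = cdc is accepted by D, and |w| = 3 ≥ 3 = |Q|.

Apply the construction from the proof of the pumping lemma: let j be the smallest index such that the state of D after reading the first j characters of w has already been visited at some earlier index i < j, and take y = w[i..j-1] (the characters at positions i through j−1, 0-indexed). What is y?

cd

State sequence: A -c-> C -d-> A -c-> C
First repeat at step 2: A was already visited.

So i = 0, j = 2, giving x = w[0:0] = ε, y = w[0:2] = cd, z = w[2:3] = c.
Check: |xy| = 2 ≤ 3 and |y| = 2 ≥ 1. Reading y takes D from A back to A, so every xyⁱz is accepted.
Pumping length from the standard proof: p = 3 (the number of states). The repeated state found above gives |xy| = j ≤ 3 and |y| = j − i ≥ 1.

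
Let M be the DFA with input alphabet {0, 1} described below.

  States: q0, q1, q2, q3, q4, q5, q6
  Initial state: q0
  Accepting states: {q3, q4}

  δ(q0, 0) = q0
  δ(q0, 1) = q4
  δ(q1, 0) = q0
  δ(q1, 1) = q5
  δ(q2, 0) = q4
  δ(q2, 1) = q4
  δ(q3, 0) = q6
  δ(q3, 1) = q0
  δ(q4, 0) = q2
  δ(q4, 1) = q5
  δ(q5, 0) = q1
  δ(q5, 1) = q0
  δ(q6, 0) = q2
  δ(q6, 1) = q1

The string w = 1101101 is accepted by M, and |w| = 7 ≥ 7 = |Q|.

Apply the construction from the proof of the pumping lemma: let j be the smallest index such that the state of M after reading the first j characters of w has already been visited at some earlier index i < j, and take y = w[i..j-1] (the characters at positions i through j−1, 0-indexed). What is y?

01

Run of M on w = 1 1 0 1 1 0 1:
  step 0: q0  (start)
  step 1: q4  (read 1: q0→q4)
  step 2: q5  (read 1: q4→q5)
  step 3: q1  (read 0: q5→q1)
  step 4: q5  (read 1: q1→q5)   ← first repeat (q5 seen earlier)
  step 5: q0  (read 1: q5→q0)
  step 6: q0  (read 0: q0→q0)
  step 7: q4  (read 1: q0→q4)

So i = 2, j = 4, giving x = w[0:2] = 11, y = w[2:4] = 01, z = w[4:7] = 101.
Check: |xy| = 4 ≤ 7 and |y| = 2 ≥ 1. Reading y takes M from q5 back to q5, so every xyⁱz is accepted.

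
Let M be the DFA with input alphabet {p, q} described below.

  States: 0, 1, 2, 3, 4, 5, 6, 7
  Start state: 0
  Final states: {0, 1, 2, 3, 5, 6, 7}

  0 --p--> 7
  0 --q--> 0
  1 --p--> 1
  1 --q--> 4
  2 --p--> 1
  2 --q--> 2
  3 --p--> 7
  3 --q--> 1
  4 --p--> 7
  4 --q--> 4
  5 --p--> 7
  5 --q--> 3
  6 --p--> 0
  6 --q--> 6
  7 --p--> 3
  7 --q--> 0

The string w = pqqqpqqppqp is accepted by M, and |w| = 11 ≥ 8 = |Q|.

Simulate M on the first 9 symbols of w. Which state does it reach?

Run of M on the first 9 characters of w = p q q q p q q p p:
  step 0: 0  (start)
  step 1: 7  (read p: 0→7)
  step 2: 0  (read q: 7→0)
  step 3: 0  (read q: 0→0)
  step 4: 0  (read q: 0→0)
  step 5: 7  (read p: 0→7)
  step 6: 0  (read q: 7→0)
  step 7: 0  (read q: 0→0)
  step 8: 7  (read p: 0→7)
  step 9: 3  (read p: 7→3)

After reading 9 characters, M is in state 3.
(This kind of state-tracing is the core of the pumping-lemma construction: with 8 states, pigeonhole forces a repeat within the first 8 steps.)

3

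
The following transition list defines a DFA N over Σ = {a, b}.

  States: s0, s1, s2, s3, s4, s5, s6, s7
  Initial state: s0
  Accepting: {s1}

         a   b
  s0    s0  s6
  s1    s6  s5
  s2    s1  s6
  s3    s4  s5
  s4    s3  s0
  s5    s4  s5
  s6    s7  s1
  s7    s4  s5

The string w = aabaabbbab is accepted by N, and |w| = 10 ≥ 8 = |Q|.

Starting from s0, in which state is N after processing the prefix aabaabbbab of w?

Run of N on the first 10 characters of w = a a b a a b b b a b:
  step 0: s0  (start)
  step 1: s0  (read a: s0→s0)
  step 2: s0  (read a: s0→s0)
  step 3: s6  (read b: s0→s6)
  step 4: s7  (read a: s6→s7)
  step 5: s4  (read a: s7→s4)
  step 6: s0  (read b: s4→s0)
  step 7: s6  (read b: s0→s6)
  step 8: s1  (read b: s6→s1)
  step 9: s6  (read a: s1→s6)
  step 10: s1  (read b: s6→s1)

After reading 10 characters, N is in state s1.
(This kind of state-tracing is the core of the pumping-lemma construction: with 8 states, pigeonhole forces a repeat within the first 8 steps.)

s1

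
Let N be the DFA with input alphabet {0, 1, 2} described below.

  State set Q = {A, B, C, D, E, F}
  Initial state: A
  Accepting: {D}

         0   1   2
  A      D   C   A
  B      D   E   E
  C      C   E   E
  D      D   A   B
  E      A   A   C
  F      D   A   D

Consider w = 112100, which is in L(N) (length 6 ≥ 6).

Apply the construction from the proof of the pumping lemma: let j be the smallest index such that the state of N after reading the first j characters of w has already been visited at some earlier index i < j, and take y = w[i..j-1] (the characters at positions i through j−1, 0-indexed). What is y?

Run of N on w = 1 1 2 1 0 0:
  step 0: A  (start)
  step 1: C  (read 1: A→C)
  step 2: E  (read 1: C→E)
  step 3: C  (read 2: E→C)   ← first repeat (C seen earlier)
  step 4: E  (read 1: C→E)
  step 5: A  (read 0: E→A)
  step 6: D  (read 0: A→D)

So i = 1, j = 3, giving x = w[0:1] = 1, y = w[1:3] = 12, z = w[3:6] = 100.
Check: |xy| = 3 ≤ 6 and |y| = 2 ≥ 1. Reading y takes N from C back to C, so every xyⁱz is accepted.

12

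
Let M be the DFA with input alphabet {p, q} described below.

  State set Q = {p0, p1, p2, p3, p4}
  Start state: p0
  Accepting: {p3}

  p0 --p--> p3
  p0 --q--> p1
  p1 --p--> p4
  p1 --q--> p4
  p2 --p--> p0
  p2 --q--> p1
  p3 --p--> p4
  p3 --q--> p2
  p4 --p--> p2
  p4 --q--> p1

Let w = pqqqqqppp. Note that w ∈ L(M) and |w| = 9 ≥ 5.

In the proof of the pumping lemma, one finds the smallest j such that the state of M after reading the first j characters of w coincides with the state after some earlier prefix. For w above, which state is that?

State sequence: p0 -p-> p3 -q-> p2 -q-> p1 -q-> p4 -q-> p1 -q-> p4 -p-> p2 -p-> p0 -p-> p3
First repeat at step 5: p1 was already visited.

The earliest repeat is at step j = 5: M is in p1, which it already visited at step i = 3.
Pumping length from the standard proof: p = 5 (the number of states). The repeated state found above gives |xy| = j ≤ 5 and |y| = j − i ≥ 1.

p1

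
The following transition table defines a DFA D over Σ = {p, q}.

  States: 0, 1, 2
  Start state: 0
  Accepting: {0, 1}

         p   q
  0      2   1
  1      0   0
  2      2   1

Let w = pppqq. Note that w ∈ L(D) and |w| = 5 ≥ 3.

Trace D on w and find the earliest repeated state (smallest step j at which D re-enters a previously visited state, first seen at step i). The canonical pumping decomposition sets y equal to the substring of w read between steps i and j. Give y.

State sequence: 0 -p-> 2 -p-> 2 -p-> 2 -q-> 1 -q-> 0
First repeat at step 2: 2 was already visited.

So i = 1, j = 2, giving x = w[0:1] = p, y = w[1:2] = p, z = w[2:5] = pqq.
Check: |xy| = 2 ≤ 3 and |y| = 1 ≥ 1. Reading y takes D from 2 back to 2, so every xyⁱz is accepted.

p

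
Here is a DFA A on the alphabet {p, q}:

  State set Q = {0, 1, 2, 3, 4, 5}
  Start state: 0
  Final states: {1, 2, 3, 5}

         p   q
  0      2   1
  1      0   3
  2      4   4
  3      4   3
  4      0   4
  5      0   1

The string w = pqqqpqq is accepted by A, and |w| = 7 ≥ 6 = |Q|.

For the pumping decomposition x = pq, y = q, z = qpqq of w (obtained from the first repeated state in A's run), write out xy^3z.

pqqqqqpqq

xy^3z = pq·q·q·q·qpqq = pqqqqqpqq.
Reading y = q takes A from 4 back to 4, so after x·y·y·y the machine is still in 4, and z then leads to the accepting state 3. Hence pqqqqqpqq ∈ L(A).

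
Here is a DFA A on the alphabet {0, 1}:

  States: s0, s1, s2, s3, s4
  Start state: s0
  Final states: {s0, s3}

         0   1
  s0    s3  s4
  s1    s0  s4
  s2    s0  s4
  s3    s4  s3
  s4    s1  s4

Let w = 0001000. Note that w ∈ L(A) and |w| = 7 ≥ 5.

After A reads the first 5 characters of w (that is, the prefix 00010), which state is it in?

State sequence: s0 -0-> s3 -0-> s4 -0-> s1 -1-> s4 -0-> s1

After reading 5 characters, A is in state s1.

s1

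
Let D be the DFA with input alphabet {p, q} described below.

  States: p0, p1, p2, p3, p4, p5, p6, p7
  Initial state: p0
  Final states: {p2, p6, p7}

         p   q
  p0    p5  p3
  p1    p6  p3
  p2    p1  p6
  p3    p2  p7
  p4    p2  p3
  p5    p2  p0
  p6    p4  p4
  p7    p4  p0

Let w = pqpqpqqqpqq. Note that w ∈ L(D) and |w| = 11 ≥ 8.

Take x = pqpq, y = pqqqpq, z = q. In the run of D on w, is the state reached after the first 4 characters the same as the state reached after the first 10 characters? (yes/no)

Run of D on the first 10 characters of w = p q p q p q q q p q:
  step 0: p0  (start)
  step 1: p5  (read p: p0→p5)
  step 2: p0  (read q: p5→p0)
  step 3: p5  (read p: p0→p5)
  step 4: p0  (read q: p5→p0)
  step 5: p5  (read p: p0→p5)
  step 6: p0  (read q: p5→p0)
  step 7: p3  (read q: p0→p3)
  step 8: p7  (read q: p3→p7)
  step 9: p4  (read p: p7→p4)
  step 10: p3  (read q: p4→p3)

After x (step 4): p0. After xy (step 10): p3.
They differ (p0 ≠ p3), so y is not a cycle from the state after x; this split is not the one the pumping-lemma construction produces, and pumping y need not keep the string in L(D).

no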